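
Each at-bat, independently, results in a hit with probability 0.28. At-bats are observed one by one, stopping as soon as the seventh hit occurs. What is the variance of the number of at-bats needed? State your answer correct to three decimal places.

64.286

Y = total at-bats until the seventh success; negative binomial with r=7, p=0.28.
Var(Y) = r(1−p)/p² = 7·0.72 / 0.28² = 64.28571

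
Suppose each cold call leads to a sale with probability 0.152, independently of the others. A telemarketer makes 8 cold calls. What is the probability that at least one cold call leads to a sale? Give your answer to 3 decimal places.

0.733

P(at least one) = 1 − P(none) = 1 − (1 − 0.152)^8
= 1 − 0.26740 = 0.73260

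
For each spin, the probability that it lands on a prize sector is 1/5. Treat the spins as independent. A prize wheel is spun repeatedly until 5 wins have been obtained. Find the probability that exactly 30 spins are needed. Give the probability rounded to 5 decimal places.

0.02871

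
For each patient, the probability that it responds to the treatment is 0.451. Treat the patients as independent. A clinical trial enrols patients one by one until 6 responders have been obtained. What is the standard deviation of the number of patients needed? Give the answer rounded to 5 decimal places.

Y = total patients until the sixth success; negative binomial with r=6, p=0.451.
SD(Y) = √[r(1−p)/p²] = √(16.1946106) = 4.0242528

4.02425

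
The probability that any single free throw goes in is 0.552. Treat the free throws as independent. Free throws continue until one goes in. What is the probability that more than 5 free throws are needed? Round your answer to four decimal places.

0.0180

Y = number of free throws to the first success; geometric, p = 0.552.
P(Y > 5) = P(first 5 all fail) = (1−p)^5 = 0.018046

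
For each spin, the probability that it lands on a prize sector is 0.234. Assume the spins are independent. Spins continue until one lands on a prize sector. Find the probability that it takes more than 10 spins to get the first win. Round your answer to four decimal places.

Y = number of spins to the first success; geometric, p = 0.234.
P(Y > 10) = P(first 10 all fail) = (1−p)^10 = 0.069548

0.0695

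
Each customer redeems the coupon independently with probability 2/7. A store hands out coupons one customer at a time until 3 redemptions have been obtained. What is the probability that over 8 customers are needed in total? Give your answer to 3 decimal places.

0.588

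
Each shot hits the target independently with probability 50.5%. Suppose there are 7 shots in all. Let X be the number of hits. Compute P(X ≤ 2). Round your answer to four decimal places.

0.2184

X ~ Binomial(7, 0.505); P(X ≤ 2) = Σ C(7,k) p^k (1−p)^(7−k) over k:
  k=0: C(7,0)·0.505^0·0.495^7 = 0.007282
  k=1: C(7,1)·0.505^1·0.495^6 = 0.052002
  k=2: C(7,2)·0.505^2·0.495^5 = 0.159158
Total = 0.218442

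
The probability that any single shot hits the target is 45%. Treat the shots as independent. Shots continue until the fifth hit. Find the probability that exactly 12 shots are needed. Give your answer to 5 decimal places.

Y = trial on which the fifth success occurs; negative binomial, r=5, p=0.45.
P(Y=12) = C(11,4) · p^5 · (1−p)^7
= 330 · 0.018453 · 0.015224 = 0.0927076

0.09271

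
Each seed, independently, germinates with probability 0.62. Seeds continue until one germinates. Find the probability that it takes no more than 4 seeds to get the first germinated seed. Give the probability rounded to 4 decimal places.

0.9791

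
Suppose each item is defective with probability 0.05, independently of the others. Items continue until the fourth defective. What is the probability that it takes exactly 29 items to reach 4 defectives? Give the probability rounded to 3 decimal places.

0.006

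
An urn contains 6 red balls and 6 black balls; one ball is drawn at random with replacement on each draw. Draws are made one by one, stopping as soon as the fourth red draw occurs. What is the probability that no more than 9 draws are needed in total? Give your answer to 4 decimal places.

Finishing within 9 draws ⇔ at least 4 successes in the first 9. With X ~ Binomial(9, 0.50), P(Y ≤ 9) = 1 − P(X ≤ 3).
  k=0: C(9,0)·0.50^0·0.50^9 = 0.001953
  k=1: C(9,1)·0.50^1·0.50^8 = 0.017578
  k=2: C(9,2)·0.50^2·0.50^7 = 0.070312
  k=3: C(9,3)·0.50^3·0.50^6 = 0.164062
1 − 0.253906 = 0.746094

0.7461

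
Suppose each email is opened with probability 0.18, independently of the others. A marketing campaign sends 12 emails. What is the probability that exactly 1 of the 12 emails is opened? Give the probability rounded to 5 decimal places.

X ~ Binomial(n=12, p=0.18).
P(X=1) = C(12,1) · p^1 · (1−p)^11
= 12 · 0.18 · 0.11271 = 0.2434480

0.24345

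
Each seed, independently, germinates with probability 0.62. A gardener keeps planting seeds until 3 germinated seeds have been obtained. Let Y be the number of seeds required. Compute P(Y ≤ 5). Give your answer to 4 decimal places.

0.7165

Finishing within 5 seeds ⇔ at least 3 successes in the first 5. With X ~ Binomial(5, 0.62), P(Y ≤ 5) = 1 − P(X ≤ 2).
  k=0: C(5,0)·0.62^0·0.38^5 = 0.007924
  k=1: C(5,1)·0.62^1·0.38^4 = 0.064639
  k=2: C(5,2)·0.62^2·0.38^3 = 0.210928
1 − 0.283491 = 0.716509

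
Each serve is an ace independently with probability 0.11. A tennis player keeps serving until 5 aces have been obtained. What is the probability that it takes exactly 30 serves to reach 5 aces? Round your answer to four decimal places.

0.0208

Y = trial on which the fifth success occurs; negative binomial, r=5, p=0.11.
P(Y=30) = C(29,4) · p^5 · (1−p)^25
= 23751 · 1.6105e-05 · 0.054294 = 0.020768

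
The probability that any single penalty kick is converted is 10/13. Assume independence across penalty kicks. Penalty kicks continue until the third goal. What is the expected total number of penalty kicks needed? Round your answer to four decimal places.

3.9000

Y = total penalty kicks until the third success; negative binomial with r=3, p=0.769231.
E[Y] = r / p = 3 / 0.769231 = 3.900000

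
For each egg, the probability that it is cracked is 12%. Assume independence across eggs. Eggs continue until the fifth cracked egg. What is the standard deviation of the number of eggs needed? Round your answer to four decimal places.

17.4801

Y = total eggs until the fifth success; negative binomial with r=5, p=0.12.
SD(Y) = √[r(1−p)/p²] = √(305.555556) = 17.480147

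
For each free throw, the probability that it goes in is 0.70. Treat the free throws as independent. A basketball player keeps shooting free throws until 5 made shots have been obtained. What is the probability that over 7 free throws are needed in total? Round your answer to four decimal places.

Needing more than 7 free throws ⇔ fewer than 5 successes in the first 7. With X ~ Binomial(7, 0.70), P(Y > 7) = P(X ≤ 4).
  k=0: C(7,0)·0.70^0·0.30^7 = 0.000219
  k=1: C(7,1)·0.70^1·0.30^6 = 0.003572
  k=2: C(7,2)·0.70^2·0.30^5 = 0.025005
  k=3: C(7,3)·0.70^3·0.30^4 = 0.097240
  k=4: C(7,4)·0.70^4·0.30^3 = 0.226894
P(X ≤ 4) = 0.352930

0.3529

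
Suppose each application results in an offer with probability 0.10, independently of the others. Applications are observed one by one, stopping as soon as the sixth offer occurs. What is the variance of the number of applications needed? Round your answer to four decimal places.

540.0000

Y = total applications until the sixth success; negative binomial with r=6, p=0.10.
Var(Y) = r(1−p)/p² = 6·0.90 / 0.10² = 540.000000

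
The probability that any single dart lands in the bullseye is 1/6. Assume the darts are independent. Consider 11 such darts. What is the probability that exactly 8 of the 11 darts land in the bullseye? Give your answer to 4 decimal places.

0.0001

X ~ Binomial(n=11, p=0.166667).
P(X=8) = C(11,8) · p^8 · (1−p)^3
= 165 · 5.9537e-07 · 0.5787 = 0.000057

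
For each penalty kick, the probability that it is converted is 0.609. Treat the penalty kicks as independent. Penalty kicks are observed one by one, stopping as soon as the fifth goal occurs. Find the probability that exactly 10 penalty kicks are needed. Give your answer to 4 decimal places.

0.0965

Y = trial on which the fifth success occurs; negative binomial, r=5, p=0.609.
P(Y=10) = C(9,4) · p^5 · (1−p)^5
= 126 · 0.08377 · 0.0091387 = 0.096459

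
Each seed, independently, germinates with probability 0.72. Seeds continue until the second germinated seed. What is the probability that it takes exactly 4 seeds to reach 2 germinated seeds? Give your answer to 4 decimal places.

Y = trial on which the second success occurs; negative binomial, r=2, p=0.72.
P(Y=4) = C(3,1) · p^2 · (1−p)^2
= 3 · 0.5184 · 0.0784 = 0.121928

0.1219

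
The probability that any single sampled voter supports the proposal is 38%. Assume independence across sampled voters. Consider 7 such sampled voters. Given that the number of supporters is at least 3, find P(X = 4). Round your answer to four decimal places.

0.3246

X ~ Binomial(7, 0.38). Want P(X=4 | X≥3) = P(X=4) / P(X≥3).
P(X=4) = C(7,4)·0.38^4·0.62^3 = 0.173931
P(X≥3) = 1 − 0.035216 − 0.151089 − 0.277808 = 0.535887
Ratio = 0.173931 / 0.535887 = 0.324567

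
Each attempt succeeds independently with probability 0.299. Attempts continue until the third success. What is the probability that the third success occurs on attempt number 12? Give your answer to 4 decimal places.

Y = trial on which the third success occurs; negative binomial, r=3, p=0.299.
P(Y=12) = C(11,2) · p^3 · (1−p)^9
= 55 · 0.026731 · 0.040875 = 0.060095

0.0601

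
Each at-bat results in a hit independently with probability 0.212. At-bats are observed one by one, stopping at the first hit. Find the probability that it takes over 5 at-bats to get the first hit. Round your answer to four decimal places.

Y = number of at-bats to the first success; geometric, p = 0.212.
P(Y > 5) = P(first 5 all fail) = (1−p)^5 = 0.303830

0.3038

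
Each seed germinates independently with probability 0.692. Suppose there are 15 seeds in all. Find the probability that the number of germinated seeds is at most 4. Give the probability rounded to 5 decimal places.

0.00086

X ~ Binomial(15, 0.692); P(X ≤ 4) = Σ C(15,k) p^k (1−p)^(15−k) over k:
  k=0: C(15,0)·0.692^0·0.308^15 = 0.0000000
  k=1: C(15,1)·0.692^1·0.308^14 = 0.0000007
  k=2: C(15,2)·0.692^2·0.308^13 = 0.0000113
  k=3: C(15,3)·0.692^3·0.308^12 = 0.0001099
  k=4: C(15,4)·0.692^4·0.308^11 = 0.0007407
Total = 0.0008626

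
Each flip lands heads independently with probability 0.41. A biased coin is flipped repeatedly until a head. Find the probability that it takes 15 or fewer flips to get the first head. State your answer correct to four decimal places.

Y = number of flips to the first success; geometric, p = 0.41.
P(Y ≤ 15) = 1 − (1−p)^15 = 1 − 0.000365 = 0.999635

0.9996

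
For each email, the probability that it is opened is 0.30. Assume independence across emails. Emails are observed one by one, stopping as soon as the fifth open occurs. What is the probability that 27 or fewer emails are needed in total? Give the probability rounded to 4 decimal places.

Finishing within 27 emails ⇔ at least 5 successes in the first 27. With X ~ Binomial(27, 0.30), P(Y ≤ 27) = 1 − P(X ≤ 4).
  k=0: C(27,0)·0.30^0·0.70^27 = 0.000066
  k=1: C(27,1)·0.30^1·0.70^26 = 0.000760
  k=2: C(27,2)·0.30^2·0.70^25 = 0.004236
  k=3: C(27,3)·0.30^3·0.70^24 = 0.015130
  k=4: C(27,4)·0.30^4·0.70^23 = 0.038906
1 − 0.059099 = 0.940901

0.9409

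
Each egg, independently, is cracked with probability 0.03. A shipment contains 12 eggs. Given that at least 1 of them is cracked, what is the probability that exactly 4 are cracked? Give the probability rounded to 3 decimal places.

X ~ Binomial(12, 0.03). Want P(X=4 | X≥1) = P(X=4) / P(X≥1).
P(X=4) = C(12,4)·0.03^4·0.97^8 = 0.00031
P(X≥1) = 1 − 0.69384 = 0.30616
Ratio = 0.00031 / 0.30616 = 0.00103

0.001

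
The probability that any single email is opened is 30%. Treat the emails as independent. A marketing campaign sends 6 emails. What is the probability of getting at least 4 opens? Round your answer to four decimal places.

X ~ Binomial(6, 0.30); P(X ≥ 4) = Σ C(6,k) p^k (1−p)^(6−k) over k:
  k=4: C(6,4)·0.30^4·0.70^2 = 0.059535
  k=5: C(6,5)·0.30^5·0.70^1 = 0.010206
  k=6: C(6,6)·0.30^6·0.70^0 = 0.000729
Total = 0.070470

0.0705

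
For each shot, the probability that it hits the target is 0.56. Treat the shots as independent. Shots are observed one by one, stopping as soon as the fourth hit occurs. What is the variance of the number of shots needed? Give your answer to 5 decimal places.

5.61224

Y = total shots until the fourth success; negative binomial with r=4, p=0.56.
Var(Y) = r(1−p)/p² = 4·0.44 / 0.56² = 5.6122449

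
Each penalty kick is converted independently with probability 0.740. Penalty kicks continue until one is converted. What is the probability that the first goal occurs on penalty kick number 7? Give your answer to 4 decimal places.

Geometric (trials to first success), p = 0.74.
P(Y = 7) = (1−p)^6 · p = 0.00030892 · 0.74 = 0.000229

0.0002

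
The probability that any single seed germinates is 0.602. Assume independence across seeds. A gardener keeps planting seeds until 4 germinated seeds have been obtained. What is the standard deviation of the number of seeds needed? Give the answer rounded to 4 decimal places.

2.0959

Y = total seeds until the fourth success; negative binomial with r=4, p=0.602.
SD(Y) = √[r(1−p)/p²] = √(4.392887) = 2.095922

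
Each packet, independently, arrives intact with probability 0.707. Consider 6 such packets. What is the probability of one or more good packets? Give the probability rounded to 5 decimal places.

0.99937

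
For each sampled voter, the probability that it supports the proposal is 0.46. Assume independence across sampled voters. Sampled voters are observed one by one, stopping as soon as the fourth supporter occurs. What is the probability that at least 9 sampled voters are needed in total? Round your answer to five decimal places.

Needing more than 8 sampled voters ⇔ fewer than 4 successes in the first 8. With X ~ Binomial(8, 0.46), P(Y > 8) = P(X ≤ 3).
  k=0: C(8,0)·0.46^0·0.54^8 = 0.0072302
  k=1: C(8,1)·0.46^1·0.54^7 = 0.0492724
  k=2: C(8,2)·0.46^2·0.54^6 = 0.1469049
  k=3: C(8,3)·0.46^3·0.54^5 = 0.2502824
P(X ≤ 3) = 0.4536899

0.45369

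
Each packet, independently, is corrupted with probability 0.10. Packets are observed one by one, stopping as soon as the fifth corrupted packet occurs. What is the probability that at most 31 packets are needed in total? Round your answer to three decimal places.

0.193

Finishing within 31 packets ⇔ at least 5 successes in the first 31. With X ~ Binomial(31, 0.10), P(Y ≤ 31) = 1 − P(X ≤ 4).
  k=0: C(31,0)·0.10^0·0.90^31 = 0.03815
  k=1: C(31,1)·0.10^1·0.90^30 = 0.13141
  k=2: C(31,2)·0.10^2·0.90^29 = 0.21902
  k=3: C(31,3)·0.10^3·0.90^28 = 0.23524
  k=4: C(31,4)·0.10^4·0.90^27 = 0.18297
1 − 0.80680 = 0.19320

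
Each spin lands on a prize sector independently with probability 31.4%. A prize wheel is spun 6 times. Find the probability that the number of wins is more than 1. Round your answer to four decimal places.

0.6096

X ~ Binomial(6, 0.314); P(X ≥ 2) = Σ C(6,k) p^k (1−p)^(6−k) over k:
  k=2: C(6,2)·0.314^2·0.686^4 = 0.327527
  k=3: C(6,3)·0.314^3·0.686^3 = 0.199890
  k=4: C(6,4)·0.314^4·0.686^2 = 0.068621
  k=5: C(6,5)·0.314^5·0.686^1 = 0.012564
  k=6: C(6,6)·0.314^6·0.686^0 = 0.000958
Total = 0.609561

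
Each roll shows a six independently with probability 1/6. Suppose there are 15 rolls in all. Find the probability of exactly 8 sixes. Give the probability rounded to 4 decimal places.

0.0011

X ~ Binomial(n=15, p=0.166667).
P(X=8) = C(15,8) · p^8 · (1−p)^7
= 6435 · 5.9537e-07 · 0.27908 = 0.001069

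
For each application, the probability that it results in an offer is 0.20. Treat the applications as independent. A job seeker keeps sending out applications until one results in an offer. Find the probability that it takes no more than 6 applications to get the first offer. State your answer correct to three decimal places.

Y = number of applications to the first success; geometric, p = 0.20.
P(Y ≤ 6) = 1 − (1−p)^6 = 1 − 0.26214 = 0.73786

0.738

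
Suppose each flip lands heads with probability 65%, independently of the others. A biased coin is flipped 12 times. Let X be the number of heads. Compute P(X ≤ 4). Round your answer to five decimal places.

X ~ Binomial(12, 0.65); P(X ≤ 4) = Σ C(12,k) p^k (1−p)^(12−k) over k:
  k=0: C(12,0)·0.65^0·0.35^12 = 0.0000034
  k=1: C(12,1)·0.65^1·0.35^11 = 0.0000753
  k=2: C(12,2)·0.65^2·0.35^10 = 0.0007692
  k=3: C(12,3)·0.65^3·0.35^9 = 0.0047618
  k=4: C(12,4)·0.65^4·0.35^8 = 0.0198977
Total = 0.0255075

0.02551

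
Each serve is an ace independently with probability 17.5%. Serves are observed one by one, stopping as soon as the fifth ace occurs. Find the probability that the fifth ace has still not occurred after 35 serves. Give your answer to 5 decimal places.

0.24256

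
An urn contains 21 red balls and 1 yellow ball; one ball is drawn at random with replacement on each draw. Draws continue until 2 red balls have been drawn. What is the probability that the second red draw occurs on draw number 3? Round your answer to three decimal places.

Y = trial on which the second success occurs; negative binomial, r=2, p=0.954545.
P(Y=3) = C(2,1) · p^2 · (1−p)^1
= 2 · 0.91116 · 0.045455 = 0.08283

0.083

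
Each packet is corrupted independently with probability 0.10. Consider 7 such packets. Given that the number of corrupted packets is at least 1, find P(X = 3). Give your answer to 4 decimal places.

X ~ Binomial(7, 0.10). Want P(X=3 | X≥1) = P(X=3) / P(X≥1).
P(X=3) = C(7,3)·0.10^3·0.90^4 = 0.022964
P(X≥1) = 1 − 0.478297 = 0.521703
Ratio = 0.022964 / 0.521703 = 0.044016

0.0440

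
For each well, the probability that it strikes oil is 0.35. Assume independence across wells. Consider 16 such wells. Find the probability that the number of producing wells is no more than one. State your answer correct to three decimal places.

X ~ Binomial(16, 0.35); P(X ≤ 1) = Σ C(16,k) p^k (1−p)^(16−k) over k:
  k=0: C(16,0)·0.35^0·0.65^16 = 0.00102
  k=1: C(16,1)·0.35^1·0.65^15 = 0.00875
Total = 0.00976

0.010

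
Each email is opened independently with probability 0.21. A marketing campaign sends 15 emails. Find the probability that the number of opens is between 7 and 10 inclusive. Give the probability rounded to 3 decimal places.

0.023

X ~ Binomial(15, 0.21); P(7 ≤ X ≤ 10) = Σ C(15,k) p^k (1−p)^(15−k) over k:
  k=7: C(15,7)·0.21^7·0.79^8 = 0.01758
  k=8: C(15,8)·0.21^8·0.79^7 = 0.00467
  k=9: C(15,9)·0.21^9·0.79^6 = 0.00097
  k=10: C(15,10)·0.21^10·0.79^5 = 0.00015
Total = 0.02338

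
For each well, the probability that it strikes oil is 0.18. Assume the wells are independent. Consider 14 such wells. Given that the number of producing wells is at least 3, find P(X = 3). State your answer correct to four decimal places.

X ~ Binomial(14, 0.18). Want P(X=3 | X≥3) = P(X=3) / P(X≥3).
P(X=3) = C(14,3)·0.18^3·0.82^11 = 0.239261
P(X≥3) = 1 − 0.062143 − 0.190977 − 0.272491 = 0.474389
Ratio = 0.239261 / 0.474389 = 0.504356

0.5044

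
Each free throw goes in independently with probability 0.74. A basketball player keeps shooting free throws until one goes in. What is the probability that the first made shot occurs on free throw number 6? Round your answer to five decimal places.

0.00088

Geometric (trials to first success), p = 0.74.
P(Y = 6) = (1−p)^5 · p = 0.0011881 · 0.74 = 0.0008792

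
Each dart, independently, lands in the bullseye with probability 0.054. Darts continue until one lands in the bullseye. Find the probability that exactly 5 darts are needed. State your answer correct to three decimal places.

Geometric (trials to first success), p = 0.054.
P(Y = 5) = (1−p)^4 · p = 0.80087 · 0.054 = 0.04325

0.043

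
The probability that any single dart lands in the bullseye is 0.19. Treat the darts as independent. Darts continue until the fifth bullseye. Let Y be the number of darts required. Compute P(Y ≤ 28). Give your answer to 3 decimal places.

0.637

Finishing within 28 darts ⇔ at least 5 successes in the first 28. With X ~ Binomial(28, 0.19), P(Y ≤ 28) = 1 − P(X ≤ 4).
  k=0: C(28,0)·0.19^0·0.81^28 = 0.00274
  k=1: C(28,1)·0.19^1·0.81^27 = 0.01799
  k=2: C(28,2)·0.19^2·0.81^26 = 0.05697
  k=3: C(28,3)·0.19^3·0.81^25 = 0.11581
  k=4: C(28,4)·0.19^4·0.81^24 = 0.16978
1 − 0.36328 = 0.63672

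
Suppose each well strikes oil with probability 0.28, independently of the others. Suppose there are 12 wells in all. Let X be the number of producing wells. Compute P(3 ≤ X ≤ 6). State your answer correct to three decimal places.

0.670

X ~ Binomial(12, 0.28); P(3 ≤ X ≤ 6) = Σ C(12,k) p^k (1−p)^(12−k) over k:
  k=3: C(12,3)·0.28^3·0.72^9 = 0.25112
  k=4: C(12,4)·0.28^4·0.72^8 = 0.21973
  k=5: C(12,5)·0.28^5·0.72^7 = 0.13672
  k=6: C(12,6)·0.28^6·0.72^6 = 0.06203
Total = 0.66961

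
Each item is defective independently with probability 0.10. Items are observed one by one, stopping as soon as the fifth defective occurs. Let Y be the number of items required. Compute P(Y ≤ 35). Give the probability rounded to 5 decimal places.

0.26925

Finishing within 35 items ⇔ at least 5 successes in the first 35. With X ~ Binomial(35, 0.10), P(Y ≤ 35) = 1 − P(X ≤ 4).
  k=0: C(35,0)·0.10^0·0.90^35 = 0.0250316
  k=1: C(35,1)·0.10^1·0.90^34 = 0.0973449
  k=2: C(35,2)·0.10^2·0.90^33 = 0.1838738
  k=3: C(35,3)·0.10^3·0.90^32 = 0.2247346
  k=4: C(35,4)·0.10^4·0.90^31 = 0.1997641
1 − 0.7307490 = 0.2692510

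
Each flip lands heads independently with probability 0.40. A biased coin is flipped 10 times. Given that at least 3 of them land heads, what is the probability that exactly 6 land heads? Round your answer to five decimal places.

0.13387

X ~ Binomial(10, 0.40). Want P(X=6 | X≥3) = P(X=6) / P(X≥3).
P(X=6) = C(10,6)·0.40^6·0.60^4 = 0.1114767
P(X≥3) = 1 − 0.0060466 − 0.0403108 − 0.1209324 = 0.8327102
Ratio = 0.1114767 / 0.8327102 = 0.1338722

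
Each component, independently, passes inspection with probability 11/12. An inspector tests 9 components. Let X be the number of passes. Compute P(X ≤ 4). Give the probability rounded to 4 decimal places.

X ~ Binomial(9, 0.916667); P(X ≤ 4) = Σ C(9,k) p^k (1−p)^(9−k) over k:
  k=0: C(9,0)·0.916667^0·0.083333^9 = 0.000000
  k=1: C(9,1)·0.916667^1·0.083333^8 = 0.000000
  k=2: C(9,2)·0.916667^2·0.083333^7 = 0.000001
  k=3: C(9,3)·0.916667^3·0.083333^6 = 0.000022
  k=4: C(9,4)·0.916667^4·0.083333^5 = 0.000358
Total = 0.000380

0.0004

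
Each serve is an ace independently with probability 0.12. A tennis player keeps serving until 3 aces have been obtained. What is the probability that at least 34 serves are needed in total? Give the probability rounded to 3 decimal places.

0.225

Needing more than 33 serves ⇔ fewer than 3 successes in the first 33. With X ~ Binomial(33, 0.12), P(Y > 33) = P(X ≤ 2).
  k=0: C(33,0)·0.12^0·0.88^33 = 0.01472
  k=1: C(33,1)·0.12^1·0.88^32 = 0.06624
  k=2: C(33,2)·0.12^2·0.88^31 = 0.14453
P(X ≤ 2) = 0.22549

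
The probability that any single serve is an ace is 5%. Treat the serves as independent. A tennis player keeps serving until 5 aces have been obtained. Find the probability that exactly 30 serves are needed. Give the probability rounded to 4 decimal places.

0.0021

Y = trial on which the fifth success occurs; negative binomial, r=5, p=0.05.
P(Y=30) = C(29,4) · p^5 · (1−p)^25
= 23751 · 3.125e-07 · 0.27739 = 0.002059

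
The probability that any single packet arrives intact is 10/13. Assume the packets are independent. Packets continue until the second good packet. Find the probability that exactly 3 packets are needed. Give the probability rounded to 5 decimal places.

Y = trial on which the second success occurs; negative binomial, r=2, p=0.769231.
P(Y=3) = C(2,1) · p^2 · (1−p)^1
= 2 · 0.59172 · 0.23077 = 0.2730997

0.27310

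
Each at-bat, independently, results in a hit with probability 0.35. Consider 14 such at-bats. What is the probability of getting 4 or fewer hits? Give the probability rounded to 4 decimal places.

0.4227

X ~ Binomial(14, 0.35); P(X ≤ 4) = Σ C(14,k) p^k (1−p)^(14−k) over k:
  k=0: C(14,0)·0.35^0·0.65^14 = 0.002403
  k=1: C(14,1)·0.35^1·0.65^13 = 0.018116
  k=2: C(14,2)·0.35^2·0.65^12 = 0.063407
  k=3: C(14,3)·0.35^3·0.65^11 = 0.136569
  k=4: C(14,4)·0.35^4·0.65^10 = 0.202227
Total = 0.422723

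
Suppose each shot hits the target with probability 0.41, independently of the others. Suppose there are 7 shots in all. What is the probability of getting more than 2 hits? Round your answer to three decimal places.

X ~ Binomial(7, 0.41); P(X ≥ 3) = Σ C(7,k) p^k (1−p)^(7−k) over k:
  k=3: C(7,3)·0.41^3·0.59^4 = 0.29230
  k=4: C(7,4)·0.41^4·0.59^3 = 0.20312
  k=5: C(7,5)·0.41^5·0.59^2 = 0.08469
  k=6: C(7,6)·0.41^6·0.59^1 = 0.01962
  k=7: C(7,7)·0.41^7·0.59^0 = 0.00195
Total = 0.60168

0.602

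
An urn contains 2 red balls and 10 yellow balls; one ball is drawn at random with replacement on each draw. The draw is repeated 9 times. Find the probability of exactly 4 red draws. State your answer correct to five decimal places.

0.03907

X ~ Binomial(n=9, p=0.166667).
P(X=4) = C(9,4) · p^4 · (1−p)^5
= 126 · 0.0007716 · 0.40188 = 0.0390714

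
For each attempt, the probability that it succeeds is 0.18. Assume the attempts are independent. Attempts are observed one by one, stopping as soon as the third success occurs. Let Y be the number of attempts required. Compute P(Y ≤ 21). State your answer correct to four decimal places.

Finishing within 21 attempts ⇔ at least 3 successes in the first 21. With X ~ Binomial(21, 0.18), P(Y ≤ 21) = 1 − P(X ≤ 2).
  k=0: C(21,0)·0.18^0·0.82^21 = 0.015491
  k=1: C(21,1)·0.18^1·0.82^20 = 0.071412
  k=2: C(21,2)·0.18^2·0.82^19 = 0.156757
1 − 0.243660 = 0.756340

0.7563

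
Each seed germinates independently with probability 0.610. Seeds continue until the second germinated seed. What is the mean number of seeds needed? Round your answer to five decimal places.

3.27869

Y = total seeds until the second success; negative binomial with r=2, p=0.61.
E[Y] = r / p = 2 / 0.61 = 3.2786885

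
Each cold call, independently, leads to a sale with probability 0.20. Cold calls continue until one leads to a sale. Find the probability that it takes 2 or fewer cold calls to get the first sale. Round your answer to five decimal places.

Y = number of cold calls to the first success; geometric, p = 0.20.
P(Y ≤ 2) = 1 − (1−p)^2 = 1 − 0.6400000 = 0.3600000

0.36000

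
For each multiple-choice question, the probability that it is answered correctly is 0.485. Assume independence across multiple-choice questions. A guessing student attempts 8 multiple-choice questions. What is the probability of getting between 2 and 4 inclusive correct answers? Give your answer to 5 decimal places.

X ~ Binomial(8, 0.485); P(2 ≤ X ≤ 4) = Σ C(8,k) p^k (1−p)^(8−k) over k:
  k=2: C(8,2)·0.485^2·0.515^6 = 0.1228810
  k=3: C(8,3)·0.485^3·0.515^5 = 0.2314458
  k=4: C(8,4)·0.485^4·0.515^4 = 0.2724545
Total = 0.6267813

0.62678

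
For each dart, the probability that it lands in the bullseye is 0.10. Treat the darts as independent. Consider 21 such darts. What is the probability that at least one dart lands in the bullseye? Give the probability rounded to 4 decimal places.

0.8906

P(at least one) = 1 − P(none) = 1 − (1 − 0.10)^21
= 1 − 0.109419 = 0.890581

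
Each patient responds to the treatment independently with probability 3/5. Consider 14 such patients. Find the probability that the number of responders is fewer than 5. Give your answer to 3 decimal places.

0.018

X ~ Binomial(14, 0.60); P(X ≤ 4) = Σ C(14,k) p^k (1−p)^(14−k) over k:
  k=0: C(14,0)·0.60^0·0.40^14 = 0.00000
  k=1: C(14,1)·0.60^1·0.40^13 = 0.00006
  k=2: C(14,2)·0.60^2·0.40^12 = 0.00055
  k=3: C(14,3)·0.60^3·0.40^11 = 0.00330
  k=4: C(14,4)·0.60^4·0.40^10 = 0.01360
Total = 0.01751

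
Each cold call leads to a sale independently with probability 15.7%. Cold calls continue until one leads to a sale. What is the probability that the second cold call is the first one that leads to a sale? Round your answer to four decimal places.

Geometric (trials to first success), p = 0.157.
P(Y = 2) = (1−p)^1 · p = 0.843 · 0.157 = 0.132351

0.1324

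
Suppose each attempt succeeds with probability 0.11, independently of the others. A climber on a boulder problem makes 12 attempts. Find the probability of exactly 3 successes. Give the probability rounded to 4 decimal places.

0.1026

X ~ Binomial(n=12, p=0.11).
P(X=3) = C(12,3) · p^3 · (1−p)^9
= 220 · 0.001331 · 0.35036 = 0.102591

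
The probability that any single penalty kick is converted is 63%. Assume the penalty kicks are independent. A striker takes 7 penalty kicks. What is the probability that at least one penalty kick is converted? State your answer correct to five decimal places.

P(at least one) = 1 − P(none) = 1 − (1 − 0.63)^7
= 1 − 0.0009493 = 0.9990507

0.99905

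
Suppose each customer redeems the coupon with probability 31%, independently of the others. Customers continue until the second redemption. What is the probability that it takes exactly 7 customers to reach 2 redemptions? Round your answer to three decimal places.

Y = trial on which the second success occurs; negative binomial, r=2, p=0.31.
P(Y=7) = C(6,1) · p^2 · (1−p)^5
= 6 · 0.0961 · 0.1564 = 0.09018

0.090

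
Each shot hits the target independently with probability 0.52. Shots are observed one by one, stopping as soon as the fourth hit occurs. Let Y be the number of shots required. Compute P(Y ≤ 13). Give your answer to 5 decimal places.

0.96624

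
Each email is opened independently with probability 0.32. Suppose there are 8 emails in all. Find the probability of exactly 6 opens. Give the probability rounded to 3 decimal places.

0.014

X ~ Binomial(n=8, p=0.32).
P(X=6) = C(8,6) · p^6 · (1−p)^2
= 28 · 0.0010737 · 0.4624 = 0.01390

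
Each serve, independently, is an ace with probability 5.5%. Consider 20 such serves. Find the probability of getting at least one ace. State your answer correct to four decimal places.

0.6774

P(at least one) = 1 − P(none) = 1 − (1 − 0.055)^20
= 1 − 0.322579 = 0.677421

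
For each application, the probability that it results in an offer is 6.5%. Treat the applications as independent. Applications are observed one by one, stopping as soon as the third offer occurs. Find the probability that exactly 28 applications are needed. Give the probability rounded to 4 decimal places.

Y = trial on which the third success occurs; negative binomial, r=3, p=0.065.
P(Y=28) = C(27,2) · p^3 · (1−p)^25
= 351 · 0.00027463 · 0.18633 = 0.017961

0.0180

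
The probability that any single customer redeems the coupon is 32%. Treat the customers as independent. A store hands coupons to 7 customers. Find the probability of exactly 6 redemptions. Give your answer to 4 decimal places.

X ~ Binomial(n=7, p=0.32).
P(X=6) = C(7,6) · p^6 · (1−p)^1
= 7 · 0.0010737 · 0.68 = 0.005111

0.0051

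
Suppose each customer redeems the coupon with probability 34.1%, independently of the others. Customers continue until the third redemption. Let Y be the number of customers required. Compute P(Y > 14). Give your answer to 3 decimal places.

Needing more than 14 customers ⇔ fewer than 3 successes in the first 14. With X ~ Binomial(14, 0.341), P(Y > 14) = P(X ≤ 2).
  k=0: C(14,0)·0.341^0·0.659^14 = 0.00291
  k=1: C(14,1)·0.341^1·0.659^13 = 0.02111
  k=2: C(14,2)·0.341^2·0.659^12 = 0.07099
P(X ≤ 2) = 0.09501

0.095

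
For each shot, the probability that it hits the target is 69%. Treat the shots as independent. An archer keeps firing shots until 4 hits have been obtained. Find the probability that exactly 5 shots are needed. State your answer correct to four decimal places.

0.2811

Y = trial on which the fourth success occurs; negative binomial, r=4, p=0.69.
P(Y=5) = C(4,3) · p^4 · (1−p)^1
= 4 · 0.22667 · 0.31 = 0.281072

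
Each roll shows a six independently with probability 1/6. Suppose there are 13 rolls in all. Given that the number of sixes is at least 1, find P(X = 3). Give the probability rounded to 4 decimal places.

X ~ Binomial(13, 0.166667). Want P(X=3 | X≥1) = P(X=3) / P(X≥1).
P(X=3) = C(13,3)·0.166667^3·0.833333^10 = 0.213845
P(X≥1) = 1 − 0.093464 = 0.906536
Ratio = 0.213845 / 0.906536 = 0.235893

0.2359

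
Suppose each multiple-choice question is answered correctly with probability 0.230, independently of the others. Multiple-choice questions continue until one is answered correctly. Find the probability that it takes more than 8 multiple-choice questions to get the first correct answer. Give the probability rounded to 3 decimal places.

0.124

Y = number of multiple-choice questions to the first success; geometric, p = 0.23.
P(Y > 8) = P(first 8 all fail) = (1−p)^8 = 0.12357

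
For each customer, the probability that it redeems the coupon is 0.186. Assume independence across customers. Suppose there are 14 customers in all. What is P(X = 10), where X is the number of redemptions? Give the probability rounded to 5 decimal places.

0.00002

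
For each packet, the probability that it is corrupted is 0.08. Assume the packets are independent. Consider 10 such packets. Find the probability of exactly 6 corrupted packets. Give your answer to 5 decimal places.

X ~ Binomial(n=10, p=0.08).
P(X=6) = C(10,6) · p^6 · (1−p)^4
= 210 · 2.6214e-07 · 0.71639 = 0.0000394

0.00004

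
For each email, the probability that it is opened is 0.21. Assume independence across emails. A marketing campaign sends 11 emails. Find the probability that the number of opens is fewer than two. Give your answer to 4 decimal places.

X ~ Binomial(11, 0.21); P(X ≤ 1) = Σ C(11,k) p^k (1−p)^(11−k) over k:
  k=0: C(11,0)·0.21^0·0.79^11 = 0.074799
  k=1: C(11,1)·0.21^1·0.79^10 = 0.218717
Total = 0.293517

0.2935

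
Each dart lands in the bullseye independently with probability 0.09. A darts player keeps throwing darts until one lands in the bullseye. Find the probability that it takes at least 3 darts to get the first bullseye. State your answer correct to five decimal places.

0.82810

Y = number of darts to the first success; geometric, p = 0.09.
P(Y > 2) = P(first 2 all fail) = (1−p)^2 = 0.8281000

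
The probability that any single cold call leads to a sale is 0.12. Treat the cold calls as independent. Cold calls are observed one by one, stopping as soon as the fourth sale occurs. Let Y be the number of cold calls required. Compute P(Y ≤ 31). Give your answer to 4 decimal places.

0.5196

Finishing within 31 cold calls ⇔ at least 4 successes in the first 31. With X ~ Binomial(31, 0.12), P(Y ≤ 31) = 1 − P(X ≤ 3).
  k=0: C(31,0)·0.12^0·0.88^31 = 0.019009
  k=1: C(31,1)·0.12^1·0.88^30 = 0.080357
  k=2: C(31,2)·0.12^2·0.88^29 = 0.164366
  k=3: C(31,3)·0.12^3·0.88^28 = 0.216665
1 − 0.480397 = 0.519603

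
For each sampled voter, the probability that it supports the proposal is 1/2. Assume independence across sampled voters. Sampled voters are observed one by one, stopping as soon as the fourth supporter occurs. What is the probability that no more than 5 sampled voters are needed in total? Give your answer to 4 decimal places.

0.1875

Finishing within 5 sampled voters ⇔ at least 4 successes in the first 5. With X ~ Binomial(5, 0.50), P(Y ≤ 5) = 1 − P(X ≤ 3).
  k=0: C(5,0)·0.50^0·0.50^5 = 0.031250
  k=1: C(5,1)·0.50^1·0.50^4 = 0.156250
  k=2: C(5,2)·0.50^2·0.50^3 = 0.312500
  k=3: C(5,3)·0.50^3·0.50^2 = 0.312500
1 − 0.812500 = 0.187500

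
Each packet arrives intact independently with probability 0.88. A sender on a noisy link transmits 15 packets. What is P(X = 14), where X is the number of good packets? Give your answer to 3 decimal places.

X ~ Binomial(n=15, p=0.88).
P(X=14) = C(15,14) · p^14 · (1−p)^1
= 15 · 0.16702 · 0.12 = 0.30063

0.301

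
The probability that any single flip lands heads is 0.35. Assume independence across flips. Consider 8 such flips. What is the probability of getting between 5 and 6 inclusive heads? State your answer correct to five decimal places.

X ~ Binomial(8, 0.35); P(5 ≤ X ≤ 6) = Σ C(8,k) p^k (1−p)^(8−k) over k:
  k=5: C(8,5)·0.35^5·0.65^3 = 0.0807734
  k=6: C(8,6)·0.35^6·0.65^2 = 0.0217467
Total = 0.1025201

0.10252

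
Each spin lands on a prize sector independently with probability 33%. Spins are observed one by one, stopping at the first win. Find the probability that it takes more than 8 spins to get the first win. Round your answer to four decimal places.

Y = number of spins to the first success; geometric, p = 0.33.
P(Y > 8) = P(first 8 all fail) = (1−p)^8 = 0.040607

0.0406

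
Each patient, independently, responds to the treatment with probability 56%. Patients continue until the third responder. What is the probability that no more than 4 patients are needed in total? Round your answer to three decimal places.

Finishing within 4 patients ⇔ at least 3 successes in the first 4. With X ~ Binomial(4, 0.56), P(Y ≤ 4) = 1 − P(X ≤ 2).
  k=0: C(4,0)·0.56^0·0.44^4 = 0.03748
  k=1: C(4,1)·0.56^1·0.44^3 = 0.19081
  k=2: C(4,2)·0.56^2·0.44^2 = 0.36428
1 − 0.59257 = 0.40743

0.407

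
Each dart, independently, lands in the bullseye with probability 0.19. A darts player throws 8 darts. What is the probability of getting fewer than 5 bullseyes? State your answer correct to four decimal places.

0.9917

X ~ Binomial(8, 0.19); P(X ≤ 4) = Σ C(8,k) p^k (1−p)^(8−k) over k:
  k=0: C(8,0)·0.19^0·0.81^8 = 0.185302
  k=1: C(8,1)·0.19^1·0.81^7 = 0.347727
  k=2: C(8,2)·0.19^2·0.81^6 = 0.285480
  k=3: C(8,3)·0.19^3·0.81^5 = 0.133929
  k=4: C(8,4)·0.19^4·0.81^4 = 0.039269
Total = 0.991707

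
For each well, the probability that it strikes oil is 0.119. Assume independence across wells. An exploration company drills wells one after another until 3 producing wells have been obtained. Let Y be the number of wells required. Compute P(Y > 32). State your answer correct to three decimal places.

Needing more than 32 wells ⇔ fewer than 3 successes in the first 32. With X ~ Binomial(32, 0.119), P(Y > 32) = P(X ≤ 2).
  k=0: C(32,0)·0.119^0·0.881^32 = 0.01735
  k=1: C(32,1)·0.119^1·0.881^31 = 0.07498
  k=2: C(32,2)·0.119^2·0.881^30 = 0.15698
P(X ≤ 2) = 0.24931

0.249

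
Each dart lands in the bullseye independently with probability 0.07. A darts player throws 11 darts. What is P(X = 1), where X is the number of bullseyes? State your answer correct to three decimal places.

0.373

X ~ Binomial(n=11, p=0.07).
P(X=1) = C(11,1) · p^1 · (1−p)^10
= 11 · 0.07 · 0.48398 = 0.37267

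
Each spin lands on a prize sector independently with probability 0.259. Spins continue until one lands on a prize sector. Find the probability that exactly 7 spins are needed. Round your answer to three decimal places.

0.043

Geometric (trials to first success), p = 0.259.
P(Y = 7) = (1−p)^6 · p = 0.16554 · 0.259 = 0.04288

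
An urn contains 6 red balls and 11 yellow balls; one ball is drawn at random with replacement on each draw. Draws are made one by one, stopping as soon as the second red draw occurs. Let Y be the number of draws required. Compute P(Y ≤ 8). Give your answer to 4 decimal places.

Finishing within 8 draws ⇔ at least 2 successes in the first 8. With X ~ Binomial(8, 0.352941), P(Y ≤ 8) = 1 − P(X ≤ 1).
  k=0: C(8,0)·0.352941^0·0.647059^8 = 0.030729
  k=1: C(8,1)·0.352941^1·0.647059^7 = 0.134091
1 − 0.164820 = 0.835180

0.8352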